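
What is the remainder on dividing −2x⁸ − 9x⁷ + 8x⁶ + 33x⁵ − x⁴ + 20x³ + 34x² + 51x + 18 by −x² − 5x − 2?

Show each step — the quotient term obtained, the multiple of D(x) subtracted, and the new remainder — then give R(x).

R(x) = 0

Step 1: lead(−2x⁸ − 9x⁷ + 8x⁶ + 33x⁵ − x⁴ + 20x³ + 34x² + 51x + 18) ÷ lead(D) = −2x⁸ ÷ −x² = 2x⁶. Subtract (2x⁶)·D = −2x⁸ − 10x⁷ − 4x⁶. Remainder: x⁷ + 12x⁶ + 33x⁵ − x⁴ + 20x³ + 34x² + 51x + 18.
Step 2: lead(x⁷ + 12x⁶ + 33x⁵ − x⁴ + 20x³ + 34x² + 51x + 18) ÷ lead(D) = x⁷ ÷ −x² = −x⁵. Subtract (−x⁵)·D = x⁷ + 5x⁶ + 2x⁵. Remainder: 7x⁶ + 31x⁵ − x⁴ + 20x³ + 34x² + 51x + 18.
Step 3: lead(7x⁶ + 31x⁵ − x⁴ + 20x³ + 34x² + 51x + 18) ÷ lead(D) = 7x⁶ ÷ −x² = −7x⁴. Subtract (−7x⁴)·D = 7x⁶ + 35x⁵ + 14x⁴. Remainder: −4x⁵ − 15x⁴ + 20x³ + 34x² + 51x + 18.
Step 4: lead(−4x⁵ − 15x⁴ + 20x³ + 34x² + 51x + 18) ÷ lead(D) = −4x⁵ ÷ −x² = 4x³. Subtract (4x³)·D = −4x⁵ − 20x⁴ − 8x³. Remainder: 5x⁴ + 28x³ + 34x² + 51x + 18.
Step 5: lead(5x⁴ + 28x³ + 34x² + 51x + 18) ÷ lead(D) = 5x⁴ ÷ −x² = −5x². Subtract (−5x²)·D = 5x⁴ + 25x³ + 10x². Remainder: 3x³ + 24x² + 51x + 18.
Step 6: lead(3x³ + 24x² + 51x + 18) ÷ lead(D) = 3x³ ÷ −x² = −3x. Subtract (−3x)·D = 3x³ + 15x² + 6x. Remainder: 9x² + 45x + 18.
Step 7: lead(9x² + 45x + 18) ÷ lead(D) = 9x² ÷ −x² = −9. Subtract (−9)·D = 9x² + 45x + 18. Remainder: 0.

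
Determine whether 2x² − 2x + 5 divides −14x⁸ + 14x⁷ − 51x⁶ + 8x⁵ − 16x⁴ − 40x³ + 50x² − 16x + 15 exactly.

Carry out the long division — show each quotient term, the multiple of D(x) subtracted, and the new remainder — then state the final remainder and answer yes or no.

R(x) = 0, so D(x) is a factor of P(x). yes

Step 1: lead(−14x⁸ + 14x⁷ − 51x⁶ + 8x⁵ − 16x⁴ − 40x³ + 50x² − 16x + 15) ÷ lead(D) = −14x⁸ ÷ 2x² = −7x⁶. Subtract (−7x⁶)·D = −14x⁸ + 14x⁷ − 35x⁶. Remainder: −16x⁶ + 8x⁵ − 16x⁴ − 40x³ + 50x² − 16x + 15.
Step 2: lead(−16x⁶ + 8x⁵ − 16x⁴ − 40x³ + 50x² − 16x + 15) ÷ lead(D) = −16x⁶ ÷ 2x² = −8x⁴. Subtract (−8x⁴)·D = −16x⁶ + 16x⁵ − 40x⁴. Remainder: −8x⁵ + 24x⁴ − 40x³ + 50x² − 16x + 15.
Step 3: lead(−8x⁵ + 24x⁴ − 40x³ + 50x² − 16x + 15) ÷ lead(D) = −8x⁵ ÷ 2x² = −4x³. Subtract (−4x³)·D = −8x⁵ + 8x⁴ − 20x³. Remainder: 16x⁴ − 20x³ + 50x² − 16x + 15.
Step 4: lead(16x⁴ − 20x³ + 50x² − 16x + 15) ÷ lead(D) = 16x⁴ ÷ 2x² = 8x². Subtract (8x²)·D = 16x⁴ − 16x³ + 40x². Remainder: −4x³ + 10x² − 16x + 15.
Step 5: lead(−4x³ + 10x² − 16x + 15) ÷ lead(D) = −4x³ ÷ 2x² = −2x. Subtract (−2x)·D = −4x³ + 4x² − 10x. Remainder: 6x² − 6x + 15.
Step 6: lead(6x² − 6x + 15) ÷ lead(D) = 6x² ÷ 2x² = 3. Subtract (3)·D = 6x² − 6x + 15. Remainder: 0.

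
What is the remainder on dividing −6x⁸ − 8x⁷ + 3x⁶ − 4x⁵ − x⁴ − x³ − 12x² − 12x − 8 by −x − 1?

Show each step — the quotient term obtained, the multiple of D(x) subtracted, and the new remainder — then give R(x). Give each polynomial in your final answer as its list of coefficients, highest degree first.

Step 1: lead(−6x⁸ − 8x⁷ + 3x⁶ − 4x⁵ − x⁴ − x³ − 12x² − 12x − 8) ÷ lead(D) = −6x⁸ ÷ −x = 6x⁷. Subtract (6x⁷)·D = −6x⁸ − 6x⁷. Remainder: −2x⁷ + 3x⁶ − 4x⁵ − x⁴ − x³ − 12x² − 12x − 8.
Step 2: lead(−2x⁷ + 3x⁶ − 4x⁵ − x⁴ − x³ − 12x² − 12x − 8) ÷ lead(D) = −2x⁷ ÷ −x = 2x⁶. Subtract (2x⁶)·D = −2x⁷ − 2x⁶. Remainder: 5x⁶ − 4x⁵ − x⁴ − x³ − 12x² − 12x − 8.
Step 3: lead(5x⁶ − 4x⁵ − x⁴ − x³ − 12x² − 12x − 8) ÷ lead(D) = 5x⁶ ÷ −x = −5x⁵. Subtract (−5x⁵)·D = 5x⁶ + 5x⁵. Remainder: −9x⁵ − x⁴ − x³ − 12x² − 12x − 8.
Step 4: lead(−9x⁵ − x⁴ − x³ − 12x² − 12x − 8) ÷ lead(D) = −9x⁵ ÷ −x = 9x⁴. Subtract (9x⁴)·D = −9x⁵ − 9x⁴. Remainder: 8x⁴ − x³ − 12x² − 12x − 8.
Step 5: lead(8x⁴ − x³ − 12x² − 12x − 8) ÷ lead(D) = 8x⁴ ÷ −x = −8x³. Subtract (−8x³)·D = 8x⁴ + 8x³. Remainder: −9x³ − 12x² − 12x − 8.
Step 6: lead(−9x³ − 12x² − 12x − 8) ÷ lead(D) = −9x³ ÷ −x = 9x². Subtract (9x²)·D = −9x³ − 9x². Remainder: −3x² − 12x − 8.
Step 7: lead(−3x² − 12x − 8) ÷ lead(D) = −3x² ÷ −x = 3x. Subtract (3x)·D = −3x² − 3x. Remainder: −9x − 8.
Step 8: lead(−9x − 8) ÷ lead(D) = −9x ÷ −x = 9. Subtract (9)·D = −9x − 9. Remainder: 1.

R = [1]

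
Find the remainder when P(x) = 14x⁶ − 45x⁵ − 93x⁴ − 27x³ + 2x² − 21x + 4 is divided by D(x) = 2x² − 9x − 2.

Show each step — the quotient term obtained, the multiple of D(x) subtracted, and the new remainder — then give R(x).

Step 1: lead(14x⁶ − 45x⁵ − 93x⁴ − 27x³ + 2x² − 21x + 4) ÷ lead(D) = 14x⁶ ÷ 2x² = 7x⁴. Subtract (7x⁴)·D = 14x⁶ − 63x⁵ − 14x⁴. Remainder: 18x⁵ − 79x⁴ − 27x³ + 2x² − 21x + 4.
Step 2: lead(18x⁵ − 79x⁴ − 27x³ + 2x² − 21x + 4) ÷ lead(D) = 18x⁵ ÷ 2x² = 9x³. Subtract (9x³)·D = 18x⁵ − 81x⁴ − 18x³. Remainder: 2x⁴ − 9x³ + 2x² − 21x + 4.
Step 3: lead(2x⁴ − 9x³ + 2x² − 21x + 4) ÷ lead(D) = 2x⁴ ÷ 2x² = x². Subtract (x²)·D = 2x⁴ − 9x³ − 2x². Remainder: 4x² − 21x + 4.
Step 4: lead(4x² − 21x + 4) ÷ lead(D) = 4x² ÷ 2x² = 2. Subtract (2)·D = 4x² − 18x − 4. Remainder: −3x + 8.

R(x) = −3x + 8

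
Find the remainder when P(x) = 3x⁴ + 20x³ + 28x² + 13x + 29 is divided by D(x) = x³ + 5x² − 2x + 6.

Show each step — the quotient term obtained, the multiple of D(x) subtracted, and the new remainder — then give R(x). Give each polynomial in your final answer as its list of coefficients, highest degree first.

Step 1: lead(3x⁴ + 20x³ + 28x² + 13x + 29) ÷ lead(D) = 3x⁴ ÷ x³ = 3x. Subtract (3x)·D = 3x⁴ + 15x³ − 6x² + 18x. Remainder: 5x³ + 34x² − 5x + 29.
Step 2: lead(5x³ + 34x² − 5x + 29) ÷ lead(D) = 5x³ ÷ x³ = 5. Subtract (5)·D = 5x³ + 25x² − 10x + 30. Remainder: 9x² + 5x − 1.

R = [9, 5, -1]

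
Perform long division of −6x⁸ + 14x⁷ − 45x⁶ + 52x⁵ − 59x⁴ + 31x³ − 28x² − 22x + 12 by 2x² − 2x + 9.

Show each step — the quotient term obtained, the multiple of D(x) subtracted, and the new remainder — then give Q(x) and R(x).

Q(x) = −3x⁶ + 4x⁵ − 5x⁴ + 3x³ − 4x² − 2x + 2; R(x) = −6

Step 1: lead(−6x⁸ + 14x⁷ − 45x⁶ + 52x⁵ − 59x⁴ + 31x³ − 28x² − 22x + 12) ÷ lead(D) = −6x⁸ ÷ 2x² = −3x⁶. Subtract (−3x⁶)·D = −6x⁸ + 6x⁷ − 27x⁶. Remainder: 8x⁷ − 18x⁶ + 52x⁵ − 59x⁴ + 31x³ − 28x² − 22x + 12.
Step 2: lead(8x⁷ − 18x⁶ + 52x⁵ − 59x⁴ + 31x³ − 28x² − 22x + 12) ÷ lead(D) = 8x⁷ ÷ 2x² = 4x⁵. Subtract (4x⁵)·D = 8x⁷ − 8x⁶ + 36x⁵. Remainder: −10x⁶ + 16x⁵ − 59x⁴ + 31x³ − 28x² − 22x + 12.
Step 3: lead(−10x⁶ + 16x⁵ − 59x⁴ + 31x³ − 28x² − 22x + 12) ÷ lead(D) = −10x⁶ ÷ 2x² = −5x⁴. Subtract (−5x⁴)·D = −10x⁶ + 10x⁵ − 45x⁴. Remainder: 6x⁵ − 14x⁴ + 31x³ − 28x² − 22x + 12.
Step 4: lead(6x⁵ − 14x⁴ + 31x³ − 28x² − 22x + 12) ÷ lead(D) = 6x⁵ ÷ 2x² = 3x³. Subtract (3x³)·D = 6x⁵ − 6x⁴ + 27x³. Remainder: −8x⁴ + 4x³ − 28x² − 22x + 12.
Step 5: lead(−8x⁴ + 4x³ − 28x² − 22x + 12) ÷ lead(D) = −8x⁴ ÷ 2x² = −4x². Subtract (−4x²)·D = −8x⁴ + 8x³ − 36x². Remainder: −4x³ + 8x² − 22x + 12.
Step 6: lead(−4x³ + 8x² − 22x + 12) ÷ lead(D) = −4x³ ÷ 2x² = −2x. Subtract (−2x)·D = −4x³ + 4x² − 18x. Remainder: 4x² − 4x + 12.
Step 7: lead(4x² − 4x + 12) ÷ lead(D) = 4x² ÷ 2x² = 2. Subtract (2)·D = 4x² − 4x + 18. Remainder: −6.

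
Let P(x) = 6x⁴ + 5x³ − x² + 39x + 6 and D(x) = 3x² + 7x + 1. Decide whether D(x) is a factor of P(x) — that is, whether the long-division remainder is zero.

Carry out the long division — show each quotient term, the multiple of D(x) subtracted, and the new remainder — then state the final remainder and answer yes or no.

R(x) = 0, so D(x) is a factor of P(x). yes

Step 1: lead(6x⁴ + 5x³ − x² + 39x + 6) ÷ lead(D) = 6x⁴ ÷ 3x² = 2x². Subtract (2x²)·D = 6x⁴ + 14x³ + 2x². Remainder: −9x³ − 3x² + 39x + 6.
Step 2: lead(−9x³ − 3x² + 39x + 6) ÷ lead(D) = −9x³ ÷ 3x² = −3x. Subtract (−3x)·D = −9x³ − 21x² − 3x. Remainder: 18x² + 42x + 6.
Step 3: lead(18x² + 42x + 6) ÷ lead(D) = 18x² ÷ 3x² = 6. Subtract (6)·D = 18x² + 42x + 6. Remainder: 0.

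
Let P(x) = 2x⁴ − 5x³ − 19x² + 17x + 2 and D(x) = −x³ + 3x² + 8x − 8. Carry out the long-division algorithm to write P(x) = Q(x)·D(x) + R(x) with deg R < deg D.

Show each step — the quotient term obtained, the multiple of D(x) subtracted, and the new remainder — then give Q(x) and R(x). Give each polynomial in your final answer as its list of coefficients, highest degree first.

Step 1: lead(2x⁴ − 5x³ − 19x² + 17x + 2) ÷ lead(D) = 2x⁴ ÷ −x³ = −2x. Subtract (−2x)·D = 2x⁴ − 6x³ − 16x² + 16x. Remainder: x³ − 3x² + x + 2.
Step 2: lead(x³ − 3x² + x + 2) ÷ lead(D) = x³ ÷ −x³ = −1. Subtract (−1)·D = x³ − 3x² − 8x + 8. Remainder: 9x − 6.

Q = [-2, -1]; R = [9, -6]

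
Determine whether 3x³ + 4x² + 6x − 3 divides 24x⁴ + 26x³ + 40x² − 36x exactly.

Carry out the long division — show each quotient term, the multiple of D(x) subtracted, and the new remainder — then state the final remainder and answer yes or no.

Step 1: lead(24x⁴ + 26x³ + 40x² − 36x) ÷ lead(D) = 24x⁴ ÷ 3x³ = 8x. Subtract (8x)·D = 24x⁴ + 32x³ + 48x² − 24x. Remainder: −6x³ − 8x² − 12x.
Step 2: lead(−6x³ − 8x² − 12x) ÷ lead(D) = −6x³ ÷ 3x³ = −2. Subtract (−2)·D = −6x³ − 8x² − 12x + 6. Remainder: −6.

R(x) = −6, so D(x) is not a factor of P(x). no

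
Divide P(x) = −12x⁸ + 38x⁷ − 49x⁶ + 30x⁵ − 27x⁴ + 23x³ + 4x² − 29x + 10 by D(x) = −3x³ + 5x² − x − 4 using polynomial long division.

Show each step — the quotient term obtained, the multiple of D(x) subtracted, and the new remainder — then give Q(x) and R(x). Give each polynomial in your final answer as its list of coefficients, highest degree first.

Step 1: lead(−12x⁸ + 38x⁷ − 49x⁶ + 30x⁵ − 27x⁴ + 23x³ + 4x² − 29x + 10) ÷ lead(D) = −12x⁸ ÷ −3x³ = 4x⁵. Subtract (4x⁵)·D = −12x⁸ + 20x⁷ − 4x⁶ − 16x⁵. Remainder: 18x⁷ − 45x⁶ + 46x⁵ − 27x⁴ + 23x³ + 4x² − 29x + 10.
Step 2: lead(18x⁷ − 45x⁶ + 46x⁵ − 27x⁴ + 23x³ + 4x² − 29x + 10) ÷ lead(D) = 18x⁷ ÷ −3x³ = −6x⁴. Subtract (−6x⁴)·D = 18x⁷ − 30x⁶ + 6x⁵ + 24x⁴. Remainder: −15x⁶ + 40x⁵ − 51x⁴ + 23x³ + 4x² − 29x + 10.
Step 3: lead(−15x⁶ + 40x⁵ − 51x⁴ + 23x³ + 4x² − 29x + 10) ÷ lead(D) = −15x⁶ ÷ −3x³ = 5x³. Subtract (5x³)·D = −15x⁶ + 25x⁵ − 5x⁴ − 20x³. Remainder: 15x⁵ − 46x⁴ + 43x³ + 4x² − 29x + 10.
Step 4: lead(15x⁵ − 46x⁴ + 43x³ + 4x² − 29x + 10) ÷ lead(D) = 15x⁵ ÷ −3x³ = −5x². Subtract (−5x²)·D = 15x⁵ − 25x⁴ + 5x³ + 20x². Remainder: −21x⁴ + 38x³ − 16x² − 29x + 10.
Step 5: lead(−21x⁴ + 38x³ − 16x² − 29x + 10) ÷ lead(D) = −21x⁴ ÷ −3x³ = 7x. Subtract (7x)·D = −21x⁴ + 35x³ − 7x² − 28x. Remainder: 3x³ − 9x² − x + 10.
Step 6: lead(3x³ − 9x² − x + 10) ÷ lead(D) = 3x³ ÷ −3x³ = −1. Subtract (−1)·D = 3x³ − 5x² + x + 4. Remainder: −4x² − 2x + 6.

Q = [4, -6, 5, -5, 7, -1]; R = [-4, -2, 6]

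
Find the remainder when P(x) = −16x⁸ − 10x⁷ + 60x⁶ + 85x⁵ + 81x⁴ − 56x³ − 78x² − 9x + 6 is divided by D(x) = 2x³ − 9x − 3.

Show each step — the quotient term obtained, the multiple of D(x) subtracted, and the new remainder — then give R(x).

Step 1: lead(−16x⁸ − 10x⁷ + 60x⁶ + 85x⁵ + 81x⁴ − 56x³ − 78x² − 9x + 6) ÷ lead(D) = −16x⁸ ÷ 2x³ = −8x⁵. Subtract (−8x⁵)·D = −16x⁸ + 72x⁶ + 24x⁵. Remainder: −10x⁷ − 12x⁶ + 61x⁵ + 81x⁴ − 56x³ − 78x² − 9x + 6.
Step 2: lead(−10x⁷ − 12x⁶ + 61x⁵ + 81x⁴ − 56x³ − 78x² − 9x + 6) ÷ lead(D) = −10x⁷ ÷ 2x³ = −5x⁴. Subtract (−5x⁴)·D = −10x⁷ + 45x⁵ + 15x⁴. Remainder: −12x⁶ + 16x⁵ + 66x⁴ − 56x³ − 78x² − 9x + 6.
Step 3: lead(−12x⁶ + 16x⁵ + 66x⁴ − 56x³ − 78x² − 9x + 6) ÷ lead(D) = −12x⁶ ÷ 2x³ = −6x³. Subtract (−6x³)·D = −12x⁶ + 54x⁴ + 18x³. Remainder: 16x⁵ + 12x⁴ − 74x³ − 78x² − 9x + 6.
Step 4: lead(16x⁵ + 12x⁴ − 74x³ − 78x² − 9x + 6) ÷ lead(D) = 16x⁵ ÷ 2x³ = 8x². Subtract (8x²)·D = 16x⁵ − 72x³ − 24x². Remainder: 12x⁴ − 2x³ − 54x² − 9x + 6.
Step 5: lead(12x⁴ − 2x³ − 54x² − 9x + 6) ÷ lead(D) = 12x⁴ ÷ 2x³ = 6x. Subtract (6x)·D = 12x⁴ − 54x² − 18x. Remainder: −2x³ + 9x + 6.
Step 6: lead(−2x³ + 9x + 6) ÷ lead(D) = −2x³ ÷ 2x³ = −1. Subtract (−1)·D = −2x³ + 9x + 3. Remainder: 3.

R(x) = 3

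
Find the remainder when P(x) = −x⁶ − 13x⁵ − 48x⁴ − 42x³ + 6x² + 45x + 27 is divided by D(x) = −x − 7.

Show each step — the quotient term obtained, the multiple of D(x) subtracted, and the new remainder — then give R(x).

R(x) = 6

Step 1: lead(−x⁶ − 13x⁵ − 48x⁴ − 42x³ + 6x² + 45x + 27) ÷ lead(D) = −x⁶ ÷ −x = x⁵. Subtract (x⁵)·D = −x⁶ − 7x⁵. Remainder: −6x⁵ − 48x⁴ − 42x³ + 6x² + 45x + 27.
Step 2: lead(−6x⁵ − 48x⁴ − 42x³ + 6x² + 45x + 27) ÷ lead(D) = −6x⁵ ÷ −x = 6x⁴. Subtract (6x⁴)·D = −6x⁵ − 42x⁴. Remainder: −6x⁴ − 42x³ + 6x² + 45x + 27.
Step 3: lead(−6x⁴ − 42x³ + 6x² + 45x + 27) ÷ lead(D) = −6x⁴ ÷ −x = 6x³. Subtract (6x³)·D = −6x⁴ − 42x³. Remainder: 6x² + 45x + 27.
Step 4: lead(6x² + 45x + 27) ÷ lead(D) = 6x² ÷ −x = −6x. Subtract (−6x)·D = 6x² + 42x. Remainder: 3x + 27.
Step 5: lead(3x + 27) ÷ lead(D) = 3x ÷ −x = −3. Subtract (−3)·D = 3x + 21. Remainder: 6.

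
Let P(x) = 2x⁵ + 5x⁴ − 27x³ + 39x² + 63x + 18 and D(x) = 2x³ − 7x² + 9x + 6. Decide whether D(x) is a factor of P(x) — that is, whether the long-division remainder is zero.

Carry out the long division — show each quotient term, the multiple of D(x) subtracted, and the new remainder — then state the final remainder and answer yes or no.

Step 1: lead(2x⁵ + 5x⁴ − 27x³ + 39x² + 63x + 18) ÷ lead(D) = 2x⁵ ÷ 2x³ = x². Subtract (x²)·D = 2x⁵ − 7x⁴ + 9x³ + 6x². Remainder: 12x⁴ − 36x³ + 33x² + 63x + 18.
Step 2: lead(12x⁴ − 36x³ + 33x² + 63x + 18) ÷ lead(D) = 12x⁴ ÷ 2x³ = 6x. Subtract (6x)·D = 12x⁴ − 42x³ + 54x² + 36x. Remainder: 6x³ − 21x² + 27x + 18.
Step 3: lead(6x³ − 21x² + 27x + 18) ÷ lead(D) = 6x³ ÷ 2x³ = 3. Subtract (3)·D = 6x³ − 21x² + 27x + 18. Remainder: 0.

R(x) = 0, so D(x) is a factor of P(x). yes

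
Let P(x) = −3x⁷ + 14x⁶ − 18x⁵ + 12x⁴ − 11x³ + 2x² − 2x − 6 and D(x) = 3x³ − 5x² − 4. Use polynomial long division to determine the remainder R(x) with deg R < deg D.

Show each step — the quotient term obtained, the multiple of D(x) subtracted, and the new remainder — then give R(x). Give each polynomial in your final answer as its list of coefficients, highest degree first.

Step 1: lead(−3x⁷ + 14x⁶ − 18x⁵ + 12x⁴ − 11x³ + 2x² − 2x − 6) ÷ lead(D) = −3x⁷ ÷ 3x³ = −x⁴. Subtract (−x⁴)·D = −3x⁷ + 5x⁶ + 4x⁴. Remainder: 9x⁶ − 18x⁵ + 8x⁴ − 11x³ + 2x² − 2x − 6.
Step 2: lead(9x⁶ − 18x⁵ + 8x⁴ − 11x³ + 2x² − 2x − 6) ÷ lead(D) = 9x⁶ ÷ 3x³ = 3x³. Subtract (3x³)·D = 9x⁶ − 15x⁵ − 12x³. Remainder: −3x⁵ + 8x⁴ + x³ + 2x² − 2x − 6.
Step 3: lead(−3x⁵ + 8x⁴ + x³ + 2x² − 2x − 6) ÷ lead(D) = −3x⁵ ÷ 3x³ = −x². Subtract (−x²)·D = −3x⁵ + 5x⁴ + 4x². Remainder: 3x⁴ + x³ − 2x² − 2x − 6.
Step 4: lead(3x⁴ + x³ − 2x² − 2x − 6) ÷ lead(D) = 3x⁴ ÷ 3x³ = x. Subtract (x)·D = 3x⁴ − 5x³ − 4x. Remainder: 6x³ − 2x² + 2x − 6.
Step 5: lead(6x³ − 2x² + 2x − 6) ÷ lead(D) = 6x³ ÷ 3x³ = 2. Subtract (2)·D = 6x³ − 10x² − 8. Remainder: 8x² + 2x + 2.

R = [8, 2, 2]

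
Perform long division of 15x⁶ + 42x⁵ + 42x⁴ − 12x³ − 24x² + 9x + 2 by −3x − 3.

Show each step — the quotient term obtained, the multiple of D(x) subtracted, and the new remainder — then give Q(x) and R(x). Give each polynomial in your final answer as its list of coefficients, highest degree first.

Q = [-5, -9, -5, 9, -1, -2]; R = [-4]

Step 1: lead(15x⁶ + 42x⁵ + 42x⁴ − 12x³ − 24x² + 9x + 2) ÷ lead(D) = 15x⁶ ÷ −3x = −5x⁵. Subtract (−5x⁵)·D = 15x⁶ + 15x⁵. Remainder: 27x⁵ + 42x⁴ − 12x³ − 24x² + 9x + 2.
Step 2: lead(27x⁵ + 42x⁴ − 12x³ − 24x² + 9x + 2) ÷ lead(D) = 27x⁵ ÷ −3x = −9x⁴. Subtract (−9x⁴)·D = 27x⁵ + 27x⁴. Remainder: 15x⁴ − 12x³ − 24x² + 9x + 2.
Step 3: lead(15x⁴ − 12x³ − 24x² + 9x + 2) ÷ lead(D) = 15x⁴ ÷ −3x = −5x³. Subtract (−5x³)·D = 15x⁴ + 15x³. Remainder: −27x³ − 24x² + 9x + 2.
Step 4: lead(−27x³ − 24x² + 9x + 2) ÷ lead(D) = −27x³ ÷ −3x = 9x². Subtract (9x²)·D = −27x³ − 27x². Remainder: 3x² + 9x + 2.
Step 5: lead(3x² + 9x + 2) ÷ lead(D) = 3x² ÷ −3x = −x. Subtract (−x)·D = 3x² + 3x. Remainder: 6x + 2.
Step 6: lead(6x + 2) ÷ lead(D) = 6x ÷ −3x = −2. Subtract (−2)·D = 6x + 6. Remainder: −4.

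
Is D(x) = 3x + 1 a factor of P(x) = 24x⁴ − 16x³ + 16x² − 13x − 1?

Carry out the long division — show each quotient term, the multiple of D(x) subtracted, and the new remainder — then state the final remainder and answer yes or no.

Step 1: lead(24x⁴ − 16x³ + 16x² − 13x − 1) ÷ lead(D) = 24x⁴ ÷ 3x = 8x³. Subtract (8x³)·D = 24x⁴ + 8x³. Remainder: −24x³ + 16x² − 13x − 1.
Step 2: lead(−24x³ + 16x² − 13x − 1) ÷ lead(D) = −24x³ ÷ 3x = −8x². Subtract (−8x²)·D = −24x³ − 8x². Remainder: 24x² − 13x − 1.
Step 3: lead(24x² − 13x − 1) ÷ lead(D) = 24x² ÷ 3x = 8x. Subtract (8x)·D = 24x² + 8x. Remainder: −21x − 1.
Step 4: lead(−21x − 1) ÷ lead(D) = −21x ÷ 3x = −7. Subtract (−7)·D = −21x − 7. Remainder: 6.

R(x) = 6, so D(x) is not a factor of P(x). no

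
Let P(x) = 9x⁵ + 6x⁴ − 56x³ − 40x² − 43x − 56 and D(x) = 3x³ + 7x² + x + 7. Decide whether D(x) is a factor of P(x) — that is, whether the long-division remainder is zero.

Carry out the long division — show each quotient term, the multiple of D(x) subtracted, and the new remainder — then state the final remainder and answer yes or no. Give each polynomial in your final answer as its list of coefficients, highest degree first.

Step 1: lead(9x⁵ + 6x⁴ − 56x³ − 40x² − 43x − 56) ÷ lead(D) = 9x⁵ ÷ 3x³ = 3x². Subtract (3x²)·D = 9x⁵ + 21x⁴ + 3x³ + 21x². Remainder: −15x⁴ − 59x³ − 61x² − 43x − 56.
Step 2: lead(−15x⁴ − 59x³ − 61x² − 43x − 56) ÷ lead(D) = −15x⁴ ÷ 3x³ = −5x. Subtract (−5x)·D = −15x⁴ − 35x³ − 5x² − 35x. Remainder: −24x³ − 56x² − 8x − 56.
Step 3: lead(−24x³ − 56x² − 8x − 56) ÷ lead(D) = −24x³ ÷ 3x³ = −8. Subtract (−8)·D = −24x³ − 56x² − 8x − 56. Remainder: 0.

R = [0], so D(x) is a factor of P(x). yes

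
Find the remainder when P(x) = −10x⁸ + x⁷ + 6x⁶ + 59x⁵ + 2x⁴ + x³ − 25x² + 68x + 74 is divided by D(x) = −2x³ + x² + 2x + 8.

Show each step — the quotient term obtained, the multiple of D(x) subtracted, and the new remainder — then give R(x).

Step 1: lead(−10x⁸ + x⁷ + 6x⁶ + 59x⁵ + 2x⁴ + x³ − 25x² + 68x + 74) ÷ lead(D) = −10x⁸ ÷ −2x³ = 5x⁵. Subtract (5x⁵)·D = −10x⁸ + 5x⁷ + 10x⁶ + 40x⁵. Remainder: −4x⁷ − 4x⁶ + 19x⁵ + 2x⁴ + x³ − 25x² + 68x + 74.
Step 2: lead(−4x⁷ − 4x⁶ + 19x⁵ + 2x⁴ + x³ − 25x² + 68x + 74) ÷ lead(D) = −4x⁷ ÷ −2x³ = 2x⁴. Subtract (2x⁴)·D = −4x⁷ + 2x⁶ + 4x⁵ + 16x⁴. Remainder: −6x⁶ + 15x⁵ − 14x⁴ + x³ − 25x² + 68x + 74.
Step 3: lead(−6x⁶ + 15x⁵ − 14x⁴ + x³ − 25x² + 68x + 74) ÷ lead(D) = −6x⁶ ÷ −2x³ = 3x³. Subtract (3x³)·D = −6x⁶ + 3x⁵ + 6x⁴ + 24x³. Remainder: 12x⁵ − 20x⁴ − 23x³ − 25x² + 68x + 74.
Step 4: lead(12x⁵ − 20x⁴ − 23x³ − 25x² + 68x + 74) ÷ lead(D) = 12x⁵ ÷ −2x³ = −6x². Subtract (−6x²)·D = 12x⁵ − 6x⁴ − 12x³ − 48x². Remainder: −14x⁴ − 11x³ + 23x² + 68x + 74.
Step 5: lead(−14x⁴ − 11x³ + 23x² + 68x + 74) ÷ lead(D) = −14x⁴ ÷ −2x³ = 7x. Subtract (7x)·D = −14x⁴ + 7x³ + 14x² + 56x. Remainder: −18x³ + 9x² + 12x + 74.
Step 6: lead(−18x³ + 9x² + 12x + 74) ÷ lead(D) = −18x³ ÷ −2x³ = 9. Subtract (9)·D = −18x³ + 9x² + 18x + 72. Remainder: −6x + 2.

R(x) = −6x + 2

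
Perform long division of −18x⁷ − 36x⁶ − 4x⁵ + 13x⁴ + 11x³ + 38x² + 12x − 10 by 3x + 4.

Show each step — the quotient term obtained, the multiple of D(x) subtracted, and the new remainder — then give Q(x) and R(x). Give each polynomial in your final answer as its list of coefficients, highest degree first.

Step 1: lead(−18x⁷ − 36x⁶ − 4x⁵ + 13x⁴ + 11x³ + 38x² + 12x − 10) ÷ lead(D) = −18x⁷ ÷ 3x = −6x⁶. Subtract (−6x⁶)·D = −18x⁷ − 24x⁶. Remainder: −12x⁶ − 4x⁵ + 13x⁴ + 11x³ + 38x² + 12x − 10.
Step 2: lead(−12x⁶ − 4x⁵ + 13x⁴ + 11x³ + 38x² + 12x − 10) ÷ lead(D) = −12x⁶ ÷ 3x = −4x⁵. Subtract (−4x⁵)·D = −12x⁶ − 16x⁵. Remainder: 12x⁵ + 13x⁴ + 11x³ + 38x² + 12x − 10.
Step 3: lead(12x⁵ + 13x⁴ + 11x³ + 38x² + 12x − 10) ÷ lead(D) = 12x⁵ ÷ 3x = 4x⁴. Subtract (4x⁴)·D = 12x⁵ + 16x⁴. Remainder: −3x⁴ + 11x³ + 38x² + 12x − 10.
Step 4: lead(−3x⁴ + 11x³ + 38x² + 12x − 10) ÷ lead(D) = −3x⁴ ÷ 3x = −x³. Subtract (−x³)·D = −3x⁴ − 4x³. Remainder: 15x³ + 38x² + 12x − 10.
Step 5: lead(15x³ + 38x² + 12x − 10) ÷ lead(D) = 15x³ ÷ 3x = 5x². Subtract (5x²)·D = 15x³ + 20x². Remainder: 18x² + 12x − 10.
Step 6: lead(18x² + 12x − 10) ÷ lead(D) = 18x² ÷ 3x = 6x. Subtract (6x)·D = 18x² + 24x. Remainder: −12x − 10.
Step 7: lead(−12x − 10) ÷ lead(D) = −12x ÷ 3x = −4. Subtract (−4)·D = −12x − 16. Remainder: 6.

Q = [-6, -4, 4, -1, 5, 6, -4]; R = [6]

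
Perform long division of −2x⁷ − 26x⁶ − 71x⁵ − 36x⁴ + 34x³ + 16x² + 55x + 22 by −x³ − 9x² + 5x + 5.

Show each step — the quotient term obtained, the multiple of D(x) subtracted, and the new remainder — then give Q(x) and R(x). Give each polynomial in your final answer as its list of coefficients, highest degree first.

Step 1: lead(−2x⁷ − 26x⁶ − 71x⁵ − 36x⁴ + 34x³ + 16x² + 55x + 22) ÷ lead(D) = −2x⁷ ÷ −x³ = 2x⁴. Subtract (2x⁴)·D = −2x⁷ − 18x⁶ + 10x⁵ + 10x⁴. Remainder: −8x⁶ − 81x⁵ − 46x⁴ + 34x³ + 16x² + 55x + 22.
Step 2: lead(−8x⁶ − 81x⁵ − 46x⁴ + 34x³ + 16x² + 55x + 22) ÷ lead(D) = −8x⁶ ÷ −x³ = 8x³. Subtract (8x³)·D = −8x⁶ − 72x⁵ + 40x⁴ + 40x³. Remainder: −9x⁵ − 86x⁴ − 6x³ + 16x² + 55x + 22.
Step 3: lead(−9x⁵ − 86x⁴ − 6x³ + 16x² + 55x + 22) ÷ lead(D) = −9x⁵ ÷ −x³ = 9x². Subtract (9x²)·D = −9x⁵ − 81x⁴ + 45x³ + 45x². Remainder: −5x⁴ − 51x³ − 29x² + 55x + 22.
Step 4: lead(−5x⁴ − 51x³ − 29x² + 55x + 22) ÷ lead(D) = −5x⁴ ÷ −x³ = 5x. Subtract (5x)·D = −5x⁴ − 45x³ + 25x² + 25x. Remainder: −6x³ − 54x² + 30x + 22.
Step 5: lead(−6x³ − 54x² + 30x + 22) ÷ lead(D) = −6x³ ÷ −x³ = 6. Subtract (6)·D = −6x³ − 54x² + 30x + 30. Remainder: −8.

Q = [2, 8, 9, 5, 6]; R = [-8]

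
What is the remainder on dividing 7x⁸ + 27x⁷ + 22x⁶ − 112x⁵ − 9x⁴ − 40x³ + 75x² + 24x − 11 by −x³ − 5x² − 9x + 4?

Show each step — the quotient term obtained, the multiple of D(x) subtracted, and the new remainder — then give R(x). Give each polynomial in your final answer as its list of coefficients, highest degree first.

R = [5]

Step 1: lead(7x⁸ + 27x⁷ + 22x⁶ − 112x⁵ − 9x⁴ − 40x³ + 75x² + 24x − 11) ÷ lead(D) = 7x⁸ ÷ −x³ = −7x⁵. Subtract (−7x⁵)·D = 7x⁸ + 35x⁷ + 63x⁶ − 28x⁵. Remainder: −8x⁷ − 41x⁶ − 84x⁵ − 9x⁴ − 40x³ + 75x² + 24x − 11.
Step 2: lead(−8x⁷ − 41x⁶ − 84x⁵ − 9x⁴ − 40x³ + 75x² + 24x − 11) ÷ lead(D) = −8x⁷ ÷ −x³ = 8x⁴. Subtract (8x⁴)·D = −8x⁷ − 40x⁶ − 72x⁵ + 32x⁴. Remainder: −x⁶ − 12x⁵ − 41x⁴ − 40x³ + 75x² + 24x − 11.
Step 3: lead(−x⁶ − 12x⁵ − 41x⁴ − 40x³ + 75x² + 24x − 11) ÷ lead(D) = −x⁶ ÷ −x³ = x³. Subtract (x³)·D = −x⁶ − 5x⁵ − 9x⁴ + 4x³. Remainder: −7x⁵ − 32x⁴ − 44x³ + 75x² + 24x − 11.
Step 4: lead(−7x⁵ − 32x⁴ − 44x³ + 75x² + 24x − 11) ÷ lead(D) = −7x⁵ ÷ −x³ = 7x². Subtract (7x²)·D = −7x⁵ − 35x⁴ − 63x³ + 28x². Remainder: 3x⁴ + 19x³ + 47x² + 24x − 11.
Step 5: lead(3x⁴ + 19x³ + 47x² + 24x − 11) ÷ lead(D) = 3x⁴ ÷ −x³ = −3x. Subtract (−3x)·D = 3x⁴ + 15x³ + 27x² − 12x. Remainder: 4x³ + 20x² + 36x − 11.
Step 6: lead(4x³ + 20x² + 36x − 11) ÷ lead(D) = 4x³ ÷ −x³ = −4. Subtract (−4)·D = 4x³ + 20x² + 36x − 16. Remainder: 5.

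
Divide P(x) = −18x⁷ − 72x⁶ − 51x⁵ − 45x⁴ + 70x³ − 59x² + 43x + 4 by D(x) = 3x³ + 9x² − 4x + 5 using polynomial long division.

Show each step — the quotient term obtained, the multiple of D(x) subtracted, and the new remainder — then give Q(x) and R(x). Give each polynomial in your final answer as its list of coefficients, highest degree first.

Step 1: lead(−18x⁷ − 72x⁶ − 51x⁵ − 45x⁴ + 70x³ − 59x² + 43x + 4) ÷ lead(D) = −18x⁷ ÷ 3x³ = −6x⁴. Subtract (−6x⁴)·D = −18x⁷ − 54x⁶ + 24x⁵ − 30x⁴. Remainder: −18x⁶ − 75x⁵ − 15x⁴ + 70x³ − 59x² + 43x + 4.
Step 2: lead(−18x⁶ − 75x⁵ − 15x⁴ + 70x³ − 59x² + 43x + 4) ÷ lead(D) = −18x⁶ ÷ 3x³ = −6x³. Subtract (−6x³)·D = −18x⁶ − 54x⁵ + 24x⁴ − 30x³. Remainder: −21x⁵ − 39x⁴ + 100x³ − 59x² + 43x + 4.
Step 3: lead(−21x⁵ − 39x⁴ + 100x³ − 59x² + 43x + 4) ÷ lead(D) = −21x⁵ ÷ 3x³ = −7x². Subtract (−7x²)·D = −21x⁵ − 63x⁴ + 28x³ − 35x². Remainder: 24x⁴ + 72x³ − 24x² + 43x + 4.
Step 4: lead(24x⁴ + 72x³ − 24x² + 43x + 4) ÷ lead(D) = 24x⁴ ÷ 3x³ = 8x. Subtract (8x)·D = 24x⁴ + 72x³ − 32x² + 40x. Remainder: 8x² + 3x + 4.

Q = [-6, -6, -7, 8, 0]; R = [8, 3, 4]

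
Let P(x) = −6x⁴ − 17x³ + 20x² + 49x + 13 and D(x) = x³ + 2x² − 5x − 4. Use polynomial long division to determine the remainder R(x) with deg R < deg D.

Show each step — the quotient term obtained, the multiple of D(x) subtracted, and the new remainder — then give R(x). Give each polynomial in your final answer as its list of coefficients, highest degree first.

R = [-7]

Step 1: lead(−6x⁴ − 17x³ + 20x² + 49x + 13) ÷ lead(D) = −6x⁴ ÷ x³ = −6x. Subtract (−6x)·D = −6x⁴ − 12x³ + 30x² + 24x. Remainder: −5x³ − 10x² + 25x + 13.
Step 2: lead(−5x³ − 10x² + 25x + 13) ÷ lead(D) = −5x³ ÷ x³ = −5. Subtract (−5)·D = −5x³ − 10x² + 25x + 20. Remainder: −7.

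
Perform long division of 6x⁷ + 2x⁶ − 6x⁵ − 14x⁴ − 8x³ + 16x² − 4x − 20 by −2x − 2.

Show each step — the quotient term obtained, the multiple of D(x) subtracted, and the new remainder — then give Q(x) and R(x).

Q(x) = −3x⁶ + 2x⁵ + x⁴ + 6x³ − 2x² − 6x + 8; R(x) = −4

Step 1: lead(6x⁷ + 2x⁶ − 6x⁵ − 14x⁴ − 8x³ + 16x² − 4x − 20) ÷ lead(D) = 6x⁷ ÷ −2x = −3x⁶. Subtract (−3x⁶)·D = 6x⁷ + 6x⁶. Remainder: −4x⁶ − 6x⁵ − 14x⁴ − 8x³ + 16x² − 4x − 20.
Step 2: lead(−4x⁶ − 6x⁵ − 14x⁴ − 8x³ + 16x² − 4x − 20) ÷ lead(D) = −4x⁶ ÷ −2x = 2x⁵. Subtract (2x⁵)·D = −4x⁶ − 4x⁵. Remainder: −2x⁵ − 14x⁴ − 8x³ + 16x² − 4x − 20.
Step 3: lead(−2x⁵ − 14x⁴ − 8x³ + 16x² − 4x − 20) ÷ lead(D) = −2x⁵ ÷ −2x = x⁴. Subtract (x⁴)·D = −2x⁵ − 2x⁴. Remainder: −12x⁴ − 8x³ + 16x² − 4x − 20.
Step 4: lead(−12x⁴ − 8x³ + 16x² − 4x − 20) ÷ lead(D) = −12x⁴ ÷ −2x = 6x³. Subtract (6x³)·D = −12x⁴ − 12x³. Remainder: 4x³ + 16x² − 4x − 20.
Step 5: lead(4x³ + 16x² − 4x − 20) ÷ lead(D) = 4x³ ÷ −2x = −2x². Subtract (−2x²)·D = 4x³ + 4x². Remainder: 12x² − 4x − 20.
Step 6: lead(12x² − 4x − 20) ÷ lead(D) = 12x² ÷ −2x = −6x. Subtract (−6x)·D = 12x² + 12x. Remainder: −16x − 20.
Step 7: lead(−16x − 20) ÷ lead(D) = −16x ÷ −2x = 8. Subtract (8)·D = −16x − 16. Remainder: −4.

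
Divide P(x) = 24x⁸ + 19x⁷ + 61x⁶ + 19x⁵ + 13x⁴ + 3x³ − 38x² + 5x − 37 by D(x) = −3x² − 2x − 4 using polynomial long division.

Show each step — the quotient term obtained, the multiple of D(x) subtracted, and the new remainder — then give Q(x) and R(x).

Q(x) = −8x⁶ − x⁵ − 9x⁴ + x³ + 7x² − 7x + 8; R(x) = −7x − 5

Step 1: lead(24x⁸ + 19x⁷ + 61x⁶ + 19x⁵ + 13x⁴ + 3x³ − 38x² + 5x − 37) ÷ lead(D) = 24x⁸ ÷ −3x² = −8x⁶. Subtract (−8x⁶)·D = 24x⁸ + 16x⁷ + 32x⁶. Remainder: 3x⁷ + 29x⁶ + 19x⁵ + 13x⁴ + 3x³ − 38x² + 5x − 37.
Step 2: lead(3x⁷ + 29x⁶ + 19x⁵ + 13x⁴ + 3x³ − 38x² + 5x − 37) ÷ lead(D) = 3x⁷ ÷ −3x² = −x⁵. Subtract (−x⁵)·D = 3x⁷ + 2x⁶ + 4x⁵. Remainder: 27x⁶ + 15x⁵ + 13x⁴ + 3x³ − 38x² + 5x − 37.
Step 3: lead(27x⁶ + 15x⁵ + 13x⁴ + 3x³ − 38x² + 5x − 37) ÷ lead(D) = 27x⁶ ÷ −3x² = −9x⁴. Subtract (−9x⁴)·D = 27x⁶ + 18x⁵ + 36x⁴. Remainder: −3x⁵ − 23x⁴ + 3x³ − 38x² + 5x − 37.
Step 4: lead(−3x⁵ − 23x⁴ + 3x³ − 38x² + 5x − 37) ÷ lead(D) = −3x⁵ ÷ −3x² = x³. Subtract (x³)·D = −3x⁵ − 2x⁴ − 4x³. Remainder: −21x⁴ + 7x³ − 38x² + 5x − 37.
Step 5: lead(−21x⁴ + 7x³ − 38x² + 5x − 37) ÷ lead(D) = −21x⁴ ÷ −3x² = 7x². Subtract (7x²)·D = −21x⁴ − 14x³ − 28x². Remainder: 21x³ − 10x² + 5x − 37.
Step 6: lead(21x³ − 10x² + 5x − 37) ÷ lead(D) = 21x³ ÷ −3x² = −7x. Subtract (−7x)·D = 21x³ + 14x² + 28x. Remainder: −24x² − 23x − 37.
Step 7: lead(−24x² − 23x − 37) ÷ lead(D) = −24x² ÷ −3x² = 8. Subtract (8)·D = −24x² − 16x − 32. Remainder: −7x − 5.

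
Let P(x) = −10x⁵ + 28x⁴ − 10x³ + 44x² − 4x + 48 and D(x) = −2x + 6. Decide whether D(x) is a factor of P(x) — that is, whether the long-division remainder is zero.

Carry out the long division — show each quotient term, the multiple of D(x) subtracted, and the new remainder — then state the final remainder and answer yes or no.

Step 1: lead(−10x⁵ + 28x⁴ − 10x³ + 44x² − 4x + 48) ÷ lead(D) = −10x⁵ ÷ −2x = 5x⁴. Subtract (5x⁴)·D = −10x⁵ + 30x⁴. Remainder: −2x⁴ − 10x³ + 44x² − 4x + 48.
Step 2: lead(−2x⁴ − 10x³ + 44x² − 4x + 48) ÷ lead(D) = −2x⁴ ÷ −2x = x³. Subtract (x³)·D = −2x⁴ + 6x³. Remainder: −16x³ + 44x² − 4x + 48.
Step 3: lead(−16x³ + 44x² − 4x + 48) ÷ lead(D) = −16x³ ÷ −2x = 8x². Subtract (8x²)·D = −16x³ + 48x². Remainder: −4x² − 4x + 48.
Step 4: lead(−4x² − 4x + 48) ÷ lead(D) = −4x² ÷ −2x = 2x. Subtract (2x)·D = −4x² + 12x. Remainder: −16x + 48.
Step 5: lead(−16x + 48) ÷ lead(D) = −16x ÷ −2x = 8. Subtract (8)·D = −16x + 48. Remainder: 0.

R(x) = 0, so D(x) is a factor of P(x). yes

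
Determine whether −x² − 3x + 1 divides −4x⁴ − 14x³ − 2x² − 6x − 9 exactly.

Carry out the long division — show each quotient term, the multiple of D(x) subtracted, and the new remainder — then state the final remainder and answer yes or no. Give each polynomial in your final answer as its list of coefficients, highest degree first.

R = [-8, -9], so D(x) is not a factor of P(x). no

Step 1: lead(−4x⁴ − 14x³ − 2x² − 6x − 9) ÷ lead(D) = −4x⁴ ÷ −x² = 4x². Subtract (4x²)·D = −4x⁴ − 12x³ + 4x². Remainder: −2x³ − 6x² − 6x − 9.
Step 2: lead(−2x³ − 6x² − 6x − 9) ÷ lead(D) = −2x³ ÷ −x² = 2x. Subtract (2x)·D = −2x³ − 6x² + 2x. Remainder: −8x − 9.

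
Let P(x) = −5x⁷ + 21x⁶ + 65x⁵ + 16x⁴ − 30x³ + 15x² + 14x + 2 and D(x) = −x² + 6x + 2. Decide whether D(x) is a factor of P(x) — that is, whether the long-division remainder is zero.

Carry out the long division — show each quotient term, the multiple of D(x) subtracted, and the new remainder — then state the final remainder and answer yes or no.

R(x) = 0, so D(x) is a factor of P(x). yes

Step 1: lead(−5x⁷ + 21x⁶ + 65x⁵ + 16x⁴ − 30x³ + 15x² + 14x + 2) ÷ lead(D) = −5x⁷ ÷ −x² = 5x⁵. Subtract (5x⁵)·D = −5x⁷ + 30x⁶ + 10x⁵. Remainder: −9x⁶ + 55x⁵ + 16x⁴ − 30x³ + 15x² + 14x + 2.
Step 2: lead(−9x⁶ + 55x⁵ + 16x⁴ − 30x³ + 15x² + 14x + 2) ÷ lead(D) = −9x⁶ ÷ −x² = 9x⁴. Subtract (9x⁴)·D = −9x⁶ + 54x⁵ + 18x⁴. Remainder: x⁵ − 2x⁴ − 30x³ + 15x² + 14x + 2.
Step 3: lead(x⁵ − 2x⁴ − 30x³ + 15x² + 14x + 2) ÷ lead(D) = x⁵ ÷ −x² = −x³. Subtract (−x³)·D = x⁵ − 6x⁴ − 2x³. Remainder: 4x⁴ − 28x³ + 15x² + 14x + 2.
Step 4: lead(4x⁴ − 28x³ + 15x² + 14x + 2) ÷ lead(D) = 4x⁴ ÷ −x² = −4x². Subtract (−4x²)·D = 4x⁴ − 24x³ − 8x². Remainder: −4x³ + 23x² + 14x + 2.
Step 5: lead(−4x³ + 23x² + 14x + 2) ÷ lead(D) = −4x³ ÷ −x² = 4x. Subtract (4x)·D = −4x³ + 24x² + 8x. Remainder: −x² + 6x + 2.
Step 6: lead(−x² + 6x + 2) ÷ lead(D) = −x² ÷ −x² = 1. Subtract (1)·D = −x² + 6x + 2. Remainder: 0.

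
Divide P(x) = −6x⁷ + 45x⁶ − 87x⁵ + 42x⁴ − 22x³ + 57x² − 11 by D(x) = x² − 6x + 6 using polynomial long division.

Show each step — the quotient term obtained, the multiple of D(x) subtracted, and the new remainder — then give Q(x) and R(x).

Step 1: lead(−6x⁷ + 45x⁶ − 87x⁵ + 42x⁴ − 22x³ + 57x² − 11) ÷ lead(D) = −6x⁷ ÷ x² = −6x⁵. Subtract (−6x⁵)·D = −6x⁷ + 36x⁶ − 36x⁵. Remainder: 9x⁶ − 51x⁵ + 42x⁴ − 22x³ + 57x² − 11.
Step 2: lead(9x⁶ − 51x⁵ + 42x⁴ − 22x³ + 57x² − 11) ÷ lead(D) = 9x⁶ ÷ x² = 9x⁴. Subtract (9x⁴)·D = 9x⁶ − 54x⁵ + 54x⁴. Remainder: 3x⁵ − 12x⁴ − 22x³ + 57x² − 11.
Step 3: lead(3x⁵ − 12x⁴ − 22x³ + 57x² − 11) ÷ lead(D) = 3x⁵ ÷ x² = 3x³. Subtract (3x³)·D = 3x⁵ − 18x⁴ + 18x³. Remainder: 6x⁴ − 40x³ + 57x² − 11.
Step 4: lead(6x⁴ − 40x³ + 57x² − 11) ÷ lead(D) = 6x⁴ ÷ x² = 6x². Subtract (6x²)·D = 6x⁴ − 36x³ + 36x². Remainder: −4x³ + 21x² − 11.
Step 5: lead(−4x³ + 21x² − 11) ÷ lead(D) = −4x³ ÷ x² = −4x. Subtract (−4x)·D = −4x³ + 24x² − 24x. Remainder: −3x² + 24x − 11.
Step 6: lead(−3x² + 24x − 11) ÷ lead(D) = −3x² ÷ x² = −3. Subtract (−3)·D = −3x² + 18x − 18. Remainder: 6x + 7.

Q(x) = −6x⁵ + 9x⁴ + 3x³ + 6x² − 4x − 3; R(x) = 6x + 7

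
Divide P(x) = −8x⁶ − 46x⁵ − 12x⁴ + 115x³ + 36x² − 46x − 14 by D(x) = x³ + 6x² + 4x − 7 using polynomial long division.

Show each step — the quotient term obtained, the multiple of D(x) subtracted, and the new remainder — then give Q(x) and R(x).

Step 1: lead(−8x⁶ − 46x⁵ − 12x⁴ + 115x³ + 36x² − 46x − 14) ÷ lead(D) = −8x⁶ ÷ x³ = −8x³. Subtract (−8x³)·D = −8x⁶ − 48x⁵ − 32x⁴ + 56x³. Remainder: 2x⁵ + 20x⁴ + 59x³ + 36x² − 46x − 14.
Step 2: lead(2x⁵ + 20x⁴ + 59x³ + 36x² − 46x − 14) ÷ lead(D) = 2x⁵ ÷ x³ = 2x². Subtract (2x²)·D = 2x⁵ + 12x⁴ + 8x³ − 14x². Remainder: 8x⁴ + 51x³ + 50x² − 46x − 14.
Step 3: lead(8x⁴ + 51x³ + 50x² − 46x − 14) ÷ lead(D) = 8x⁴ ÷ x³ = 8x. Subtract (8x)·D = 8x⁴ + 48x³ + 32x² − 56x. Remainder: 3x³ + 18x² + 10x − 14.
Step 4: lead(3x³ + 18x² + 10x − 14) ÷ lead(D) = 3x³ ÷ x³ = 3. Subtract (3)·D = 3x³ + 18x² + 12x − 21. Remainder: −2x + 7.

Q(x) = −8x³ + 2x² + 8x + 3; R(x) = −2x + 7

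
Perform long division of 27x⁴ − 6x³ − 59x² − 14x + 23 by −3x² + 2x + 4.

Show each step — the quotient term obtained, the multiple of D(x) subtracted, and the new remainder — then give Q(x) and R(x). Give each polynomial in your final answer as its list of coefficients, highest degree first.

Step 1: lead(27x⁴ − 6x³ − 59x² − 14x + 23) ÷ lead(D) = 27x⁴ ÷ −3x² = −9x². Subtract (−9x²)·D = 27x⁴ − 18x³ − 36x². Remainder: 12x³ − 23x² − 14x + 23.
Step 2: lead(12x³ − 23x² − 14x + 23) ÷ lead(D) = 12x³ ÷ −3x² = −4x. Subtract (−4x)·D = 12x³ − 8x² − 16x. Remainder: −15x² + 2x + 23.
Step 3: lead(−15x² + 2x + 23) ÷ lead(D) = −15x² ÷ −3x² = 5. Subtract (5)·D = −15x² + 10x + 20. Remainder: −8x + 3.

Q = [-9, -4, 5]; R = [-8, 3]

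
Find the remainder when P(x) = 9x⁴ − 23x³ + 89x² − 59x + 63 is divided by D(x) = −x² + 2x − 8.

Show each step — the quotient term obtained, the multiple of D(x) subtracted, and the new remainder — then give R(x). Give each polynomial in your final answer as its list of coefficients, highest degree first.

Step 1: lead(9x⁴ − 23x³ + 89x² − 59x + 63) ÷ lead(D) = 9x⁴ ÷ −x² = −9x². Subtract (−9x²)·D = 9x⁴ − 18x³ + 72x². Remainder: −5x³ + 17x² − 59x + 63.
Step 2: lead(−5x³ + 17x² − 59x + 63) ÷ lead(D) = −5x³ ÷ −x² = 5x. Subtract (5x)·D = −5x³ + 10x² − 40x. Remainder: 7x² − 19x + 63.
Step 3: lead(7x² − 19x + 63) ÷ lead(D) = 7x² ÷ −x² = −7. Subtract (−7)·D = 7x² − 14x + 56. Remainder: −5x + 7.

R = [-5, 7]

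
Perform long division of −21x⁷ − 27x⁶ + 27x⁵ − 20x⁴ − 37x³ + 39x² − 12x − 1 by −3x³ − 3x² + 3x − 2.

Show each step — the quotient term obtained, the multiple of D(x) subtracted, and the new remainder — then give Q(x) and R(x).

Q(x) = 7x⁴ + 2x³ − 4x² + 8x − 1; R(x) = 4x² + 7x − 3

Step 1: lead(−21x⁷ − 27x⁶ + 27x⁵ − 20x⁴ − 37x³ + 39x² − 12x − 1) ÷ lead(D) = −21x⁷ ÷ −3x³ = 7x⁴. Subtract (7x⁴)·D = −21x⁷ − 21x⁶ + 21x⁵ − 14x⁴. Remainder: −6x⁶ + 6x⁵ − 6x⁴ − 37x³ + 39x² − 12x − 1.
Step 2: lead(−6x⁶ + 6x⁵ − 6x⁴ − 37x³ + 39x² − 12x − 1) ÷ lead(D) = −6x⁶ ÷ −3x³ = 2x³. Subtract (2x³)·D = −6x⁶ − 6x⁵ + 6x⁴ − 4x³. Remainder: 12x⁵ − 12x⁴ − 33x³ + 39x² − 12x − 1.
Step 3: lead(12x⁵ − 12x⁴ − 33x³ + 39x² − 12x − 1) ÷ lead(D) = 12x⁵ ÷ −3x³ = −4x². Subtract (−4x²)·D = 12x⁵ + 12x⁴ − 12x³ + 8x². Remainder: −24x⁴ − 21x³ + 31x² − 12x − 1.
Step 4: lead(−24x⁴ − 21x³ + 31x² − 12x − 1) ÷ lead(D) = −24x⁴ ÷ −3x³ = 8x. Subtract (8x)·D = −24x⁴ − 24x³ + 24x² − 16x. Remainder: 3x³ + 7x² + 4x − 1.
Step 5: lead(3x³ + 7x² + 4x − 1) ÷ lead(D) = 3x³ ÷ −3x³ = −1. Subtract (−1)·D = 3x³ + 3x² − 3x + 2. Remainder: 4x² + 7x − 3.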